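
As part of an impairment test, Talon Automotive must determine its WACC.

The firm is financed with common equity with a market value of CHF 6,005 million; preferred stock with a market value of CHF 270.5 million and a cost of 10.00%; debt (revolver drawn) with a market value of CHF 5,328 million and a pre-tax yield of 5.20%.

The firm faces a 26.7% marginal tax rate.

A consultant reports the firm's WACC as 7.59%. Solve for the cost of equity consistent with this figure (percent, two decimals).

Total capital V = 6005 + 270.5 + 5328 = 11603.5.
Equity weight = 6005/11603.5 = 0.5175.
Preferred weight = 270.5/11603.5 = 0.0233.
Revolver drawn weight = 5328/11603.5 = 0.4592.
Debt contribution = 0.4592 × 5.2% × (1 − 26.7%) = 1.7502%.
Preferred contribution = 0.0233 × 10% = 0.2331%.
Required equity contribution = 7.59% − 1.9833% = 5.6067%.
Re = 5.6067% / 0.5175 = 10.8339%.

10.83%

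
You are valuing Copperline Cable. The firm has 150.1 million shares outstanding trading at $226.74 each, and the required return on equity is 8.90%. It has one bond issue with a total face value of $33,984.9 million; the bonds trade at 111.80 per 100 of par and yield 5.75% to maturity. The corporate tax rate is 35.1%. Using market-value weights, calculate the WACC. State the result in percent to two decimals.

6.17%

Market value of equity E = 226.74 × 150.1m = 34033.674m. Market value of debt D = 33984.9m × 111.8/100 = 37995.1182m.
Total capital V = 34033.674 + 37995.1182 = 72028.7922.
Equity: weight = 34033.674/72028.7922 = 0.4725; cost = 8.9%.
Bonds outstanding: weight = 37995.1182/72028.7922 = 0.5275; after-tax cost = 5.75% × (1 − 35.1%) = 3.7317%.
WACC = 0.4725 × 8.9000% + 0.5275 × 3.7317% = 6.1738%.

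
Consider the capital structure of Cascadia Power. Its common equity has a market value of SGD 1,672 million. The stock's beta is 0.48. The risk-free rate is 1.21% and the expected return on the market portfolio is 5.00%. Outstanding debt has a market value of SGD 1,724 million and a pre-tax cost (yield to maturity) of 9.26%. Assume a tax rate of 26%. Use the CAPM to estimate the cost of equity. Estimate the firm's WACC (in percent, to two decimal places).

Market risk premium = 5.0% − 1.21% = 3.79%.
Cost of equity via CAPM: Re = 1.21% + 0.48 × 3.79% = 3.0292%.
Total capital V = 1672 + 1724 = 3396.
Equity: weight = 1672/3396 = 0.4923; cost = 3.0292%.
Debt: weight = 1724/3396 = 0.5077; after-tax cost = 9.26% × (1 − 26%) = 6.8524%.
WACC = 0.4923 × 3.0292% + 0.5077 × 6.8524% = 4.9701%.

4.97%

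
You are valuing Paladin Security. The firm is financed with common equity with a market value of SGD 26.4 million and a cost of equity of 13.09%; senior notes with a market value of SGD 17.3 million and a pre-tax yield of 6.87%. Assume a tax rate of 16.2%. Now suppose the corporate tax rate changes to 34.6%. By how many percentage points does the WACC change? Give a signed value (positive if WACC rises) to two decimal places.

-0.50 pp

Current WACC:
Total capital V = 26.4 + 17.3 = 43.7.
Equity: weight = 26.4/43.7 = 0.6041; cost = 13.09%.
Senior notes: weight = 17.3/43.7 = 0.3959; after-tax cost = 6.87% × (1 − 16.2%) = 5.7571%.
WACC = 0.6041 × 13.0900% + 0.3959 × 5.7571% = 10.1870%.
After the change:
Total capital V = 26.4 + 17.3 = 43.7.
Equity: weight = 26.4/43.7 = 0.6041; cost = 13.09%.
Senior notes: weight = 17.3/43.7 = 0.3959; after-tax cost = 6.87% × (1 − 34.6%) = 4.4930%.
WACC = 0.6041 × 13.0900% + 0.3959 × 4.4930% = 9.6866%.
Change in WACC = 9.6866% − 10.1870% = -0.5004 pp.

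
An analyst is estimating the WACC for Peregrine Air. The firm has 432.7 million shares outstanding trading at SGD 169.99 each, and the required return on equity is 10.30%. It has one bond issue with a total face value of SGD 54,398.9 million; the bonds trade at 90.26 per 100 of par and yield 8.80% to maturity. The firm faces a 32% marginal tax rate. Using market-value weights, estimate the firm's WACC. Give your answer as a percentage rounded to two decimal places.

Market value of equity E = 169.99 × 432.7m = 73554.673m. Market value of debt D = 54398.9m × 90.26/100 = 49100.44714m.
Total capital V = 73554.673 + 49100.44714 = 122655.12014.
Equity: weight = 73554.673/122655.12014 = 0.5997; cost = 10.3%.
Bonds outstanding: weight = 49100.44714/122655.12014 = 0.4003; after-tax cost = 8.8% × (1 − 32%) = 5.9840%.
WACC = 0.5997 × 10.3000% + 0.4003 × 5.9840% = 8.5722%.

8.57%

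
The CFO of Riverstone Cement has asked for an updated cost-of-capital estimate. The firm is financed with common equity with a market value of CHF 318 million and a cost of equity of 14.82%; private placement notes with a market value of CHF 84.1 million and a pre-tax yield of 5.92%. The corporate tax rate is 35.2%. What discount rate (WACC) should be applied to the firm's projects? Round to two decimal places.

Total capital V = 318 + 84.1 = 402.1.
Equity: weight = 318/402.1 = 0.7908; cost = 14.82%.
Private placement notes: weight = 84.1/402.1 = 0.2092; after-tax cost = 5.92% × (1 − 35.2%) = 3.8362%.
WACC = 0.7908 × 14.8200% + 0.2092 × 3.8362% = 12.5227%.

12.52%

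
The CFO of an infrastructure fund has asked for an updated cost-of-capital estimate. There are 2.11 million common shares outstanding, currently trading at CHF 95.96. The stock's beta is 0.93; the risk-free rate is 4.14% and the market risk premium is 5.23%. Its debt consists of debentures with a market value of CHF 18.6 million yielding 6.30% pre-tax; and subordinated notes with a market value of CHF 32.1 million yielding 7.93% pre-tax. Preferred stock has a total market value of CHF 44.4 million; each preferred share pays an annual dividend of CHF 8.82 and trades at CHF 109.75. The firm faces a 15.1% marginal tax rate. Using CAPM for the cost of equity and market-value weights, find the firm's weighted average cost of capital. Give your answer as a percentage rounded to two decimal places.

8.39%

Cost of equity via CAPM: Re = 4.14% + 0.93 × 5.23% = 9.0039%.
Cost of preferred: Rp = 8.82 / 109.75 = 8.0364%.
Market value of equity E = 95.96 × 2.11m = 202.4756m.
Total capital V = 202.4756 + 44.4 + 18.6 + 32.1 = 297.5756.
Equity: weight = 202.4756/297.5756 = 0.6804; cost = 9.0039%.
Preferred: weight = 44.4/297.5756 = 0.1492; cost = 8.0364%.
Debentures: weight = 18.6/297.5756 = 0.0625; after-tax cost = 6.3% × (1 − 15.1%) = 5.3487%.
Subordinated notes: weight = 32.1/297.5756 = 0.1079; after-tax cost = 7.93% × (1 − 15.1%) = 6.7326%.
WACC = 0.6804 × 9.0039% + 0.1492 × 8.0364% + 0.0625 × 5.3487% + 0.1079 × 6.7326% = 8.3861%.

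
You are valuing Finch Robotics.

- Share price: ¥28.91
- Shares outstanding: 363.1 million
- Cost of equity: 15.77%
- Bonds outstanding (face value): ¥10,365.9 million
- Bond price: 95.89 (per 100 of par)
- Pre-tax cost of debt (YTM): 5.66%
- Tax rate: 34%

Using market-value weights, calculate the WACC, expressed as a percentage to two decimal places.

Market value of equity E = 28.91 × 363.1m = 10497.221m. Market value of debt D = 10365.9m × 95.89/100 = 9939.86151m.
Total capital V = 10497.221 + 9939.86151 = 20437.08251.
Equity: weight = 10497.221/20437.08251 = 0.5136; cost = 15.77%.
Bonds outstanding: weight = 9939.86151/20437.08251 = 0.4864; after-tax cost = 5.66% × (1 − 34%) = 3.7356%.
WACC = 0.5136 × 15.7700% + 0.4864 × 3.7356% = 9.9169%.

9.92%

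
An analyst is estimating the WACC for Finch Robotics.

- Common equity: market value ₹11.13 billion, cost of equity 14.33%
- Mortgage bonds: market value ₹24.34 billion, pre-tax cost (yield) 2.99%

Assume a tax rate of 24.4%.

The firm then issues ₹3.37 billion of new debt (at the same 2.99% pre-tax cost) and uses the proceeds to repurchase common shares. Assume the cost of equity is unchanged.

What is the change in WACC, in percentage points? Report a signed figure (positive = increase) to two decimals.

Current WACC:
Total capital V = 11.13 + 24.34 = 35.47.
Equity: weight = 11.13/35.47 = 0.3138; cost = 14.33%.
Mortgage bonds: weight = 24.34/35.47 = 0.6862; after-tax cost = 2.99% × (1 − 24.4%) = 2.2604%.
WACC = 0.3138 × 14.3300% + 0.6862 × 2.2604% = 6.0477%.
After the change:
Total capital V = 7.76 + 27.71 = 35.47.
Equity: weight = 7.76/35.47 = 0.2188; cost = 14.33%.
Mortgage bonds: weight = 27.71/35.47 = 0.7812; after-tax cost = 2.99% × (1 − 24.4%) = 2.2604%.
WACC = 0.2188 × 14.3300% + 0.7812 × 2.2604% = 4.9010%.
Change in WACC = 4.9010% − 6.0477% = -1.1467 pp.

-1.15 pp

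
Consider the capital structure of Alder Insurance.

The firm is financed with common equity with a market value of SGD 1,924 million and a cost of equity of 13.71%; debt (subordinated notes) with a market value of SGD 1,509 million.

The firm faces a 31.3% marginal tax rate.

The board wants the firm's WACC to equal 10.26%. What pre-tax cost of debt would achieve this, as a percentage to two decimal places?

8.53%

Total capital V = 1924 + 1509 = 3433.
Equity weight = 1924/3433 = 0.5604.
Subordinated notes weight = 1509/3433 = 0.4396.
Equity contribution = 0.5604 × 13.71% = 7.6837%.
Remaining for debt = 10.26% − 7.6837% = 2.5763%.
Rd × (1 − 31.3%) × 0.4396 = 2.5763%  ⇒  Rd = 8.5316%.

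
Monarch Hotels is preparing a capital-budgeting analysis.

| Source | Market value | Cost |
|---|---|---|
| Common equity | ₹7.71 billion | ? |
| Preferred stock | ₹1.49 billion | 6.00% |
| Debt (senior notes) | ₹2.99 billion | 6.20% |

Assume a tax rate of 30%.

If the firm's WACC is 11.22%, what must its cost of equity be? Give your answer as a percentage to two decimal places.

14.90%

Total capital V = 7.71 + 1.49 + 2.99 = 12.19.
Equity weight = 7.71/12.19 = 0.6325.
Preferred weight = 1.49/12.19 = 0.1222.
Senior notes weight = 2.99/12.19 = 0.2453.
Debt contribution = 0.2453 × 6.2% × (1 − 30%) = 1.0645%.
Preferred contribution = 0.1222 × 6% = 0.7334%.
Required equity contribution = 11.22% − 1.7979% = 9.4221%.
Re = 9.4221% / 0.6325 = 14.8969%.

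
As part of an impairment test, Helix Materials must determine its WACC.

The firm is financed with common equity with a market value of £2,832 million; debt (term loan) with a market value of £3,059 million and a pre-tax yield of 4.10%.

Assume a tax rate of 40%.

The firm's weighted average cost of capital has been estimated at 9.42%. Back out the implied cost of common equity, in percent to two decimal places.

16.94%

Total capital V = 2832 + 3059 = 5891.
Equity weight = 2832/5891 = 0.4807.
Term loan weight = 3059/5891 = 0.5193.
Debt contribution = 0.5193 × 4.1% × (1 − 40%) = 1.2774%.
Required equity contribution = 9.42% − 1.2774% = 8.1426%.
Re = 8.1426% / 0.4807 = 16.9379%.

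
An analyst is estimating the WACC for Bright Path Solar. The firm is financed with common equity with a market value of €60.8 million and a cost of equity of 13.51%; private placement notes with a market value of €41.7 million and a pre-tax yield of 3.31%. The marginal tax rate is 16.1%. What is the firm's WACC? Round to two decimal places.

9.14%

Total capital V = 60.8 + 41.7 = 102.5.
Equity: weight = 60.8/102.5 = 0.5932; cost = 13.51%.
Private placement notes: weight = 41.7/102.5 = 0.4068; after-tax cost = 3.31% × (1 − 16.1%) = 2.7771%.
WACC = 0.5932 × 13.5100% + 0.4068 × 2.7771% = 9.1435%.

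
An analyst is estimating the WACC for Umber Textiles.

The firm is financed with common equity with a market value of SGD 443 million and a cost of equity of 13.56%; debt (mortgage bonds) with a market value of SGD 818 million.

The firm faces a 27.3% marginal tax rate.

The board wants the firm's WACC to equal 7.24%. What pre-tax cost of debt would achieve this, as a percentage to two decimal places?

Total capital V = 443 + 818 = 1261.
Equity weight = 443/1261 = 0.3513.
Mortgage bonds weight = 818/1261 = 0.6487.
Equity contribution = 0.3513 × 13.56% = 4.7637%.
Remaining for debt = 7.24% − 4.7637% = 2.4763%.
Rd × (1 − 27.3%) × 0.6487 = 2.4763%  ⇒  Rd = 5.2508%.

5.25%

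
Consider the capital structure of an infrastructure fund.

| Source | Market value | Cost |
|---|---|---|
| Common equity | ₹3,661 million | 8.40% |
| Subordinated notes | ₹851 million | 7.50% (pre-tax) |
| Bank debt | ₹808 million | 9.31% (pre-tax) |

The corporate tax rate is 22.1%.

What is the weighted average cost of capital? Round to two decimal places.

Total capital V = 3661 + 851 + 808 = 5320.
Equity: weight = 3661/5320 = 0.6882; cost = 8.4%.
Subordinated notes: weight = 851/5320 = 0.1600; after-tax cost = 7.5% × (1 − 22.1%) = 5.8425%.
Bank debt: weight = 808/5320 = 0.1519; after-tax cost = 9.31% × (1 − 22.1%) = 7.2525%.
WACC = 0.6882 × 8.4000% + 0.1600 × 5.8425% + 0.1519 × 7.2525% = 7.8166%.

7.82%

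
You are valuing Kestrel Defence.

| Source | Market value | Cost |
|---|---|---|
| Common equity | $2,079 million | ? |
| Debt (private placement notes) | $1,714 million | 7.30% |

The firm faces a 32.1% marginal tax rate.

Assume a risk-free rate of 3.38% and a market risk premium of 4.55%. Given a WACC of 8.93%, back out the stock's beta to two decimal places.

1.94

Total capital V = 2079 + 1714 = 3793.
Equity weight = 2079/3793 = 0.5481.
Private placement notes weight = 1714/3793 = 0.4519.
Debt contribution = 0.4519 × 7.3% × (1 − 32.1%) = 2.2399%.
Required equity contribution = 8.93% − 2.2399% = 6.6901%  ⇒  Re = 12.2057%.
CAPM: 12.2057% = 3.38% + β × 4.55%  ⇒  β = 1.9397.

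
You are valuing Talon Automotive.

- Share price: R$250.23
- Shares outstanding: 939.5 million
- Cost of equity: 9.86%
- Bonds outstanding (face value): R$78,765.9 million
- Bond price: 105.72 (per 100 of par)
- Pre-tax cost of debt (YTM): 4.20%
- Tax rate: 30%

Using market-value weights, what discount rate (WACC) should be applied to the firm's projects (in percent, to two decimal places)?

8.05%

Market value of equity E = 250.23 × 939.5m = 235091.085m. Market value of debt D = 78765.9m × 105.72/100 = 83271.30948m.
Total capital V = 235091.085 + 83271.30948 = 318362.39448.
Equity: weight = 235091.085/318362.39448 = 0.7384; cost = 9.86%.
Bonds outstanding: weight = 83271.30948/318362.39448 = 0.2616; after-tax cost = 4.2% × (1 − 30%) = 2.9400%.
WACC = 0.7384 × 9.8600% + 0.2616 × 2.9400% = 8.0500%.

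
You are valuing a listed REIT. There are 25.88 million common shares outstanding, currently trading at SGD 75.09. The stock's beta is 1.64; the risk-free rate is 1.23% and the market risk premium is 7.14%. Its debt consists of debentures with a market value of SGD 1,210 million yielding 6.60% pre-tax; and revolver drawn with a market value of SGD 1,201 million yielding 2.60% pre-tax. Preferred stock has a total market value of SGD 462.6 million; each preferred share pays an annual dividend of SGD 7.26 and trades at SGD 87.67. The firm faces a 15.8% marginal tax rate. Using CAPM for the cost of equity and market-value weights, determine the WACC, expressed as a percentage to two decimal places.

Cost of equity via CAPM: Re = 1.23% + 1.64 × 7.14% = 12.9396%.
Cost of preferred: Rp = 7.26 / 87.67 = 8.2811%.
Market value of equity E = 75.09 × 25.88m = 1943.3292m.
Total capital V = 1943.3292 + 462.6 + 1210 + 1201 = 4816.9292.
Equity: weight = 1943.3292/4816.9292 = 0.4034; cost = 12.9396%.
Preferred: weight = 462.6/4816.9292 = 0.0960; cost = 8.2811%.
Debentures: weight = 1210/4816.9292 = 0.2512; after-tax cost = 6.6% × (1 − 15.8%) = 5.5572%.
Revolver drawn: weight = 1201/4816.9292 = 0.2493; after-tax cost = 2.6% × (1 − 15.8%) = 2.1892%.
WACC = 0.4034 × 12.9396% + 0.0960 × 8.2811% + 0.2512 × 5.5572% + 0.2493 × 2.1892% = 7.9574%.

7.96%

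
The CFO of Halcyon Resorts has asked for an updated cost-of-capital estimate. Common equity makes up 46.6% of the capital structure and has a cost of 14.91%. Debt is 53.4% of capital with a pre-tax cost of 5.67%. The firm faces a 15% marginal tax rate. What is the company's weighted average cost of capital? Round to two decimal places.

9.52%

After-tax cost of debt = 5.67% × (1 − 15%) = 4.8195%.
WACC = 0.466 × 14.9100% + 0.534 × 4.8195% = 9.5217%.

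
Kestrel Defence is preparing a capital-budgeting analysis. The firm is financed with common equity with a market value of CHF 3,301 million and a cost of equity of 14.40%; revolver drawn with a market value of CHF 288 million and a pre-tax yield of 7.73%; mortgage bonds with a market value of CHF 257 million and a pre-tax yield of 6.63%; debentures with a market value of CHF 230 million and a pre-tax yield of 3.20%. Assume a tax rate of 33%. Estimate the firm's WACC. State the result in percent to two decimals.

Total capital V = 3301 + 288 + 257 + 230 = 4076.
Equity: weight = 3301/4076 = 0.8099; cost = 14.4%.
Revolver drawn: weight = 288/4076 = 0.0707; after-tax cost = 7.73% × (1 − 33%) = 5.1791%.
Mortgage bonds: weight = 257/4076 = 0.0631; after-tax cost = 6.63% × (1 − 33%) = 4.4421%.
Debentures: weight = 230/4076 = 0.0564; after-tax cost = 3.2% × (1 − 33%) = 2.1440%.
WACC = 0.8099 × 14.4000% + 0.0707 × 5.1791% + 0.0631 × 4.4421% + 0.0564 × 2.1440% = 12.4290%.

12.43%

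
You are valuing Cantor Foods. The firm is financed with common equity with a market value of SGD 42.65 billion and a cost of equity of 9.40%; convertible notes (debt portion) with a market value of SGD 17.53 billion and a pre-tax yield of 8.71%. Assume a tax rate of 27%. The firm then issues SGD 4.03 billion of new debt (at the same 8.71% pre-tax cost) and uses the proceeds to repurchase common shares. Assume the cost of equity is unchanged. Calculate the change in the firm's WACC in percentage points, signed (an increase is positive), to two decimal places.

Current WACC:
Total capital V = 42.65 + 17.53 = 60.18.
Equity: weight = 42.65/60.18 = 0.7087; cost = 9.4%.
Convertible notes (debt portion): weight = 17.53/60.18 = 0.2913; after-tax cost = 8.71% × (1 − 27%) = 6.3583%.
WACC = 0.7087 × 9.4000% + 0.2913 × 6.3583% = 8.5140%.
After the change:
Total capital V = 38.62 + 21.56 = 60.18.
Equity: weight = 38.62/60.18 = 0.6417; cost = 9.4%.
Convertible notes (debt portion): weight = 21.56/60.18 = 0.3583; after-tax cost = 8.71% × (1 − 27%) = 6.3583%.
WACC = 0.6417 × 9.4000% + 0.3583 × 6.3583% = 8.3103%.
Change in WACC = 8.3103% − 8.5140% = -0.2037 pp.

-0.20 pp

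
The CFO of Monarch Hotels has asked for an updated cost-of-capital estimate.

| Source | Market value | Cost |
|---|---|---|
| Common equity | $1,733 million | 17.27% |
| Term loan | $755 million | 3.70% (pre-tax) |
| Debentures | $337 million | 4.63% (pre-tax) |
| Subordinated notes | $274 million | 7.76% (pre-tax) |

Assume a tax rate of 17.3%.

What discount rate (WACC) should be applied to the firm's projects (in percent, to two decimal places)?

11.39%

Total capital V = 1733 + 755 + 337 + 274 = 3099.
Equity: weight = 1733/3099 = 0.5592; cost = 17.27%.
Term loan: weight = 755/3099 = 0.2436; after-tax cost = 3.7% × (1 − 17.3%) = 3.0599%.
Debentures: weight = 337/3099 = 0.1087; after-tax cost = 4.63% × (1 − 17.3%) = 3.8290%.
Subordinated notes: weight = 274/3099 = 0.0884; after-tax cost = 7.76% × (1 − 17.3%) = 6.4175%.
WACC = 0.5592 × 17.2700% + 0.2436 × 3.0599% + 0.1087 × 3.8290% + 0.0884 × 6.4175% = 11.3869%.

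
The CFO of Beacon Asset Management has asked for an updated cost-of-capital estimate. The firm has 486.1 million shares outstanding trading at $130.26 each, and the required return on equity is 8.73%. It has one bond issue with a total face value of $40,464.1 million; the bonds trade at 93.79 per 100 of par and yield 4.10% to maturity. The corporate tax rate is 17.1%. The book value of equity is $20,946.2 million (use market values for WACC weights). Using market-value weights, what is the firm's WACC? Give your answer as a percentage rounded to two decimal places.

6.73%

Market value of equity E = 130.26 × 486.1m = 63319.386m. Market value of debt D = 40464.1m × 93.79/100 = 37951.27939m.
Total capital V = 63319.386 + 37951.27939 = 101270.66539.
Equity: weight = 63319.386/101270.66539 = 0.6252; cost = 8.73%.
Bonds outstanding: weight = 37951.27939/101270.66539 = 0.3748; after-tax cost = 4.1% × (1 − 17.1%) = 3.3989%.
WACC = 0.6252 × 8.7300% + 0.3748 × 3.3989% = 6.7322%.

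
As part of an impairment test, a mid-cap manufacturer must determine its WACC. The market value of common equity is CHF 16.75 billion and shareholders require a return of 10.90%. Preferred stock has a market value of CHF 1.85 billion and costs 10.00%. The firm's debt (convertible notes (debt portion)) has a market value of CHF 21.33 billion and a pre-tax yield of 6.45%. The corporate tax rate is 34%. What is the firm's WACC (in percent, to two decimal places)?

7.31%

Total capital V = 16.75 + 1.85 + 21.33 = 39.93.
Equity: weight = 16.75/39.93 = 0.4195; cost = 10.9%.
Preferred: weight = 1.85/39.93 = 0.0463; cost = 10%.
Convertible notes (debt portion): weight = 21.33/39.93 = 0.5342; after-tax cost = 6.45% × (1 − 34%) = 4.2570%.
WACC = 0.4195 × 10.9000% + 0.0463 × 10.0000% + 0.5342 × 4.2570% = 7.3097%.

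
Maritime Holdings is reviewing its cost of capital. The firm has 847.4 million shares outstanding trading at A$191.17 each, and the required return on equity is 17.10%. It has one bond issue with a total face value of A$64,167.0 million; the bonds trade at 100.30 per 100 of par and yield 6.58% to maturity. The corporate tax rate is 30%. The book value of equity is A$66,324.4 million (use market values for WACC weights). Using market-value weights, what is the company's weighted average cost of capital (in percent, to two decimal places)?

Market value of equity E = 191.17 × 847.4m = 161997.458m. Market value of debt D = 64167m × 100.3/100 = 64359.501m.
Total capital V = 161997.458 + 64359.501 = 226356.959.
Equity: weight = 161997.458/226356.959 = 0.7157; cost = 17.1%.
Bonds outstanding: weight = 64359.501/226356.959 = 0.2843; after-tax cost = 6.58% × (1 − 30%) = 4.6060%.
WACC = 0.7157 × 17.1000% + 0.2843 × 4.6060% = 13.5476%.

13.55%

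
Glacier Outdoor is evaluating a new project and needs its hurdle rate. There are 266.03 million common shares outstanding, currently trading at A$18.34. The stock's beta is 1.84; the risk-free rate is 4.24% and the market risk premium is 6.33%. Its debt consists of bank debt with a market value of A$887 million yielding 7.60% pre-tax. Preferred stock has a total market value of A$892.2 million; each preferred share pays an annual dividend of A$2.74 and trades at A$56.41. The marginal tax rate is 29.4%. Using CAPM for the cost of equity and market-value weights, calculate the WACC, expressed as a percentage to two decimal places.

Cost of equity via CAPM: Re = 4.24% + 1.84 × 6.33% = 15.8872%.
Cost of preferred: Rp = 2.74 / 56.41 = 4.8573%.
Market value of equity E = 18.34 × 266.03m = 4878.9902m.
Total capital V = 4878.9902 + 892.2 + 887 = 6658.1902.
Equity: weight = 4878.9902/6658.1902 = 0.7328; cost = 15.8872%.
Preferred: weight = 892.2/6658.1902 = 0.1340; cost = 4.8573%.
Bank debt: weight = 887/6658.1902 = 0.1332; after-tax cost = 7.6% × (1 − 29.4%) = 5.3656%.
WACC = 0.7328 × 15.8872% + 0.1340 × 4.8573% + 0.1332 × 5.3656% = 13.0075%.

13.01%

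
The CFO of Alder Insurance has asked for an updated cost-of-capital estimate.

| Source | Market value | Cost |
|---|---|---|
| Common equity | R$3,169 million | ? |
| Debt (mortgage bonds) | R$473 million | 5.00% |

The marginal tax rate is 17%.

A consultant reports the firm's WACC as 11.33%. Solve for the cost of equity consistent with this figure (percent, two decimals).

12.40%

Total capital V = 3169 + 473 = 3642.
Equity weight = 3169/3642 = 0.8701.
Mortgage bonds weight = 473/3642 = 0.1299.
Debt contribution = 0.1299 × 5% × (1 − 17%) = 0.5390%.
Required equity contribution = 11.33% − 0.5390% = 10.7910%.
Re = 10.7910% / 0.8701 = 12.4017%.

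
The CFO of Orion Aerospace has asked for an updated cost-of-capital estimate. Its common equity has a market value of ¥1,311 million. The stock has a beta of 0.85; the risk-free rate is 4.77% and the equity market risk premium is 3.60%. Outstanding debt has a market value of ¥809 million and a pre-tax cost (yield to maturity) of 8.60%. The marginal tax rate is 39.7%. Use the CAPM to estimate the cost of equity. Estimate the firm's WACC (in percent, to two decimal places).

Cost of equity via CAPM: Re = 4.77% + 0.85 × 3.6% = 7.8300%.
Total capital V = 1311 + 809 = 2120.
Equity: weight = 1311/2120 = 0.6184; cost = 7.83%.
Debt: weight = 809/2120 = 0.3816; after-tax cost = 8.6% × (1 − 39.7%) = 5.1858%.
WACC = 0.6184 × 7.8300% + 0.3816 × 5.1858% = 6.8210%.

6.82%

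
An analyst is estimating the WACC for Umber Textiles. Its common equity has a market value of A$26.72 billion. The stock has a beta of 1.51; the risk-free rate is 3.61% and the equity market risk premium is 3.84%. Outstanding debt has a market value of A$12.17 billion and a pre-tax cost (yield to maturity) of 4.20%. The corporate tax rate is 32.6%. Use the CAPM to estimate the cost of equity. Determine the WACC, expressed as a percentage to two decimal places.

Cost of equity via CAPM: Re = 3.61% + 1.51 × 3.84% = 9.4084%.
Total capital V = 26.72 + 12.17 = 38.89.
Equity: weight = 26.72/38.89 = 0.6871; cost = 9.4084%.
Debt: weight = 12.17/38.89 = 0.3129; after-tax cost = 4.2% × (1 − 32.6%) = 2.8308%.
WACC = 0.6871 × 9.4084% + 0.3129 × 2.8308% = 7.3500%.

7.35%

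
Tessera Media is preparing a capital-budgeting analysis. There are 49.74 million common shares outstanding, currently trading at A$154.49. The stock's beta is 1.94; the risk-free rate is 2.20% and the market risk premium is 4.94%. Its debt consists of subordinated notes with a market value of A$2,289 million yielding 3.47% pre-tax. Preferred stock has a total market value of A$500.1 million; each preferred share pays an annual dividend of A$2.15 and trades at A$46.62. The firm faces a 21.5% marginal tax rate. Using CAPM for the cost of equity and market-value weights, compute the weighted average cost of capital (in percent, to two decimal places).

9.46%

Cost of equity via CAPM: Re = 2.2% + 1.94 × 4.94% = 11.7836%.
Cost of preferred: Rp = 2.15 / 46.62 = 4.6118%.
Market value of equity E = 154.49 × 49.74m = 7684.3326m.
Total capital V = 7684.3326 + 500.1 + 2289 = 10473.4326.
Equity: weight = 7684.3326/10473.4326 = 0.7337; cost = 11.7836%.
Preferred: weight = 500.1/10473.4326 = 0.0477; cost = 4.6118%.
Subordinated notes: weight = 2289/10473.4326 = 0.2186; after-tax cost = 3.47% × (1 − 21.5%) = 2.7240%.
WACC = 0.7337 × 11.7836% + 0.0477 × 4.6118% + 0.2186 × 2.7240% = 9.4611%.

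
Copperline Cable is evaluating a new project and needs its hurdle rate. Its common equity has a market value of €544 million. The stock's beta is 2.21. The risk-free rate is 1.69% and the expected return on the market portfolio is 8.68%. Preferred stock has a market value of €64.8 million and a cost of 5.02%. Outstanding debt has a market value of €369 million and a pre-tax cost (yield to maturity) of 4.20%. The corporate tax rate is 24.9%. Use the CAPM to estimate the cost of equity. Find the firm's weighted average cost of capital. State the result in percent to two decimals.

11.06%

Market risk premium = 8.68% − 1.69% = 6.99%.
Cost of equity via CAPM: Re = 1.69% + 2.21 × 6.99% = 17.1379%.
Total capital V = 544 + 64.8 + 369 = 977.8.
Equity: weight = 544/977.8 = 0.5564; cost = 17.1379%.
Preferred: weight = 64.8/977.8 = 0.0663; cost = 5.02%.
Debt: weight = 369/977.8 = 0.3774; after-tax cost = 4.2% × (1 − 24.9%) = 3.1542%.
WACC = 0.5564 × 17.1379% + 0.0663 × 5.0200% + 0.3774 × 3.1542% = 11.0577%.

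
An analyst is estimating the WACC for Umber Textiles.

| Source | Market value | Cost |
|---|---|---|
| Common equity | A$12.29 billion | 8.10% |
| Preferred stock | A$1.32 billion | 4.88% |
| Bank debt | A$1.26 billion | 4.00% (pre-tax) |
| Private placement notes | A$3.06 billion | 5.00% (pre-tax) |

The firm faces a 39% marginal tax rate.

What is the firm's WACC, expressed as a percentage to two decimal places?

Total capital V = 12.29 + 1.32 + 1.26 + 3.06 = 17.93.
Equity: weight = 12.29/17.93 = 0.6854; cost = 8.1%.
Preferred: weight = 1.32/17.93 = 0.0736; cost = 4.88%.
Bank debt: weight = 1.26/17.93 = 0.0703; after-tax cost = 4% × (1 − 39%) = 2.4400%.
Private placement notes: weight = 3.06/17.93 = 0.1707; after-tax cost = 5% × (1 − 39%) = 3.0500%.
WACC = 0.6854 × 8.1000% + 0.0736 × 4.8800% + 0.0703 × 2.4400% + 0.1707 × 3.0500% = 6.6033%.

6.60%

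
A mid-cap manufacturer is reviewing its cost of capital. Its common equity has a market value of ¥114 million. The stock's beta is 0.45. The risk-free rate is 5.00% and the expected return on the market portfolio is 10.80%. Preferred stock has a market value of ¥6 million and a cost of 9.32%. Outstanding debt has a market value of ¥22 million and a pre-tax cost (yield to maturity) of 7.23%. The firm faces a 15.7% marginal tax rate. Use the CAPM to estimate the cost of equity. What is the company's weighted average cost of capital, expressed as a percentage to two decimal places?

Market risk premium = 10.8% − 5.0% = 5.8%.
Cost of equity via CAPM: Re = 5.0% + 0.45 × 5.8% = 7.6100%.
Total capital V = 114 + 6 + 22 = 142.
Equity: weight = 114/142 = 0.8028; cost = 7.61%.
Preferred: weight = 6/142 = 0.0423; cost = 9.32%.
Debt: weight = 22/142 = 0.1549; after-tax cost = 7.23% × (1 − 15.7%) = 6.0949%.
WACC = 0.8028 × 7.6100% + 0.0423 × 9.3200% + 0.1549 × 6.0949% = 7.4475%.

7.45%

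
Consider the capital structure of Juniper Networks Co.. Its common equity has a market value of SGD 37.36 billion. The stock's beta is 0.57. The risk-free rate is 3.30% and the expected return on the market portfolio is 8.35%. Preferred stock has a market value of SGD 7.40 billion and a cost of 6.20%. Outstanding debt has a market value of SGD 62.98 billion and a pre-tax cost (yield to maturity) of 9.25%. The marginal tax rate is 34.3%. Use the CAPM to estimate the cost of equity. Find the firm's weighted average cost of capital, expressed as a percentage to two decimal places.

Market risk premium = 8.35% − 3.3% = 5.05%.
Cost of equity via CAPM: Re = 3.3% + 0.57 × 5.05% = 6.1785%.
Total capital V = 37.36 + 7.4 + 62.98 = 107.74.
Equity: weight = 37.36/107.74 = 0.3468; cost = 6.1785%.
Preferred: weight = 7.4/107.74 = 0.0687; cost = 6.2%.
Debt: weight = 62.98/107.74 = 0.5846; after-tax cost = 9.25% × (1 − 34.3%) = 6.0773%.
WACC = 0.3468 × 6.1785% + 0.0687 × 6.2000% + 0.5846 × 6.0773% = 6.1208%.

6.12%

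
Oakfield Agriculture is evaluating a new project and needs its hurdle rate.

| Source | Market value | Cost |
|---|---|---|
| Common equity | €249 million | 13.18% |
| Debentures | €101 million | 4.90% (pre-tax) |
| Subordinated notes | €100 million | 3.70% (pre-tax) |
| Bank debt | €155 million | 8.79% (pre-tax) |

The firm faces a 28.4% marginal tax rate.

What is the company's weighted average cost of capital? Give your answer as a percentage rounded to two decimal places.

Total capital V = 249 + 101 + 100 + 155 = 605.
Equity: weight = 249/605 = 0.4116; cost = 13.18%.
Debentures: weight = 101/605 = 0.1669; after-tax cost = 4.9% × (1 − 28.4%) = 3.5084%.
Subordinated notes: weight = 100/605 = 0.1653; after-tax cost = 3.7% × (1 − 28.4%) = 2.6492%.
Bank debt: weight = 155/605 = 0.2562; after-tax cost = 8.79% × (1 − 28.4%) = 6.2936%.
WACC = 0.4116 × 13.1800% + 0.1669 × 3.5084% + 0.1653 × 2.6492% + 0.2562 × 6.2936% = 8.0605%.

8.06%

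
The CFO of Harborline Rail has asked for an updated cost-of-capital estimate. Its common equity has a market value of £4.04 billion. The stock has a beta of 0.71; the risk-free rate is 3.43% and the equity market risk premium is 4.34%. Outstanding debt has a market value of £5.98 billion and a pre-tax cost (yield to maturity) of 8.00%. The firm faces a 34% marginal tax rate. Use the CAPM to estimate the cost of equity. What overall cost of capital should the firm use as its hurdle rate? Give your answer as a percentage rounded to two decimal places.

Cost of equity via CAPM: Re = 3.43% + 0.71 × 4.34% = 6.5114%.
Total capital V = 4.04 + 5.98 = 10.02.
Equity: weight = 4.04/10.02 = 0.4032; cost = 6.5114%.
Debt: weight = 5.98/10.02 = 0.5968; after-tax cost = 8% × (1 − 34%) = 5.2800%.
WACC = 0.4032 × 6.5114% + 0.5968 × 5.2800% = 5.7765%.

5.78%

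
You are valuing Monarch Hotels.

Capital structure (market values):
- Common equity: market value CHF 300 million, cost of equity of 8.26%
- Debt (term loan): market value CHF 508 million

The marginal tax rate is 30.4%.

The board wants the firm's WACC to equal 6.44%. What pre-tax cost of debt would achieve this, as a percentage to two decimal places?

7.71%

Total capital V = 300 + 508 = 808.
Equity weight = 300/808 = 0.3713.
Term loan weight = 508/808 = 0.6287.
Equity contribution = 0.3713 × 8.26% = 3.0668%.
Remaining for debt = 6.44% − 3.0668% = 3.3732%.
Rd × (1 − 30.4%) × 0.6287 = 3.3732%  ⇒  Rd = 7.7086%.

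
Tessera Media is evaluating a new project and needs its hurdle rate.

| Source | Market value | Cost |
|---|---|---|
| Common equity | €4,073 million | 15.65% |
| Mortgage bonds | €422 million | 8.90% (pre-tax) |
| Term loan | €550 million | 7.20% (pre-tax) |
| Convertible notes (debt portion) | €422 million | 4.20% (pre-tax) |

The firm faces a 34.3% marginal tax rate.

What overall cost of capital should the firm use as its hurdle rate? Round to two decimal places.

Total capital V = 4073 + 422 + 550 + 422 = 5467.
Equity: weight = 4073/5467 = 0.7450; cost = 15.65%.
Mortgage bonds: weight = 422/5467 = 0.0772; after-tax cost = 8.9% × (1 − 34.3%) = 5.8473%.
Term loan: weight = 550/5467 = 0.1006; after-tax cost = 7.2% × (1 − 34.3%) = 4.7304%.
Convertible notes (debt portion): weight = 422/5467 = 0.0772; after-tax cost = 4.2% × (1 − 34.3%) = 2.7594%.
WACC = 0.7450 × 15.6500% + 0.0772 × 5.8473% + 0.1006 × 4.7304% + 0.0772 × 2.7594% = 12.7997%.

12.80%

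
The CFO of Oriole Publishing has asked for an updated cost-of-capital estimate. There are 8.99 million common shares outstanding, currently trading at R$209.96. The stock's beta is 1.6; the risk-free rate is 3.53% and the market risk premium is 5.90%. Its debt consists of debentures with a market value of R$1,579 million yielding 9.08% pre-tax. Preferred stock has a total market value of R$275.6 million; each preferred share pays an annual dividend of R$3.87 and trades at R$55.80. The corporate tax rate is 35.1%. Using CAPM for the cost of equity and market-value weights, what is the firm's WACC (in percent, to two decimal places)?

9.54%

Cost of equity via CAPM: Re = 3.53% + 1.6 × 5.9% = 12.9700%.
Cost of preferred: Rp = 3.87 / 55.8 = 6.9355%.
Market value of equity E = 209.96 × 8.99m = 1887.5404m.
Total capital V = 1887.5404 + 275.6 + 1579 = 3742.1404.
Equity: weight = 1887.5404/3742.1404 = 0.5044; cost = 12.97%.
Preferred: weight = 275.6/3742.1404 = 0.0736; cost = 6.9355%.
Debentures: weight = 1579/3742.1404 = 0.4220; after-tax cost = 9.08% × (1 − 35.1%) = 5.8929%.
WACC = 0.5044 × 12.9700% + 0.0736 × 6.9355% + 0.4220 × 5.8929% = 9.5394%.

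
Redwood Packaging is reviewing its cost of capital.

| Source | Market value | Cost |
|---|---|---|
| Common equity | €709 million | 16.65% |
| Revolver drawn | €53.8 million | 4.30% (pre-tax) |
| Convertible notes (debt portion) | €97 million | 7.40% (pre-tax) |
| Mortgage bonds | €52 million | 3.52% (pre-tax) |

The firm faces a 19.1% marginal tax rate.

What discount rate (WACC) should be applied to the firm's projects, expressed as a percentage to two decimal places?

13.95%

Total capital V = 709 + 53.8 + 97 + 52 = 911.8.
Equity: weight = 709/911.8 = 0.7776; cost = 16.65%.
Revolver drawn: weight = 53.8/911.8 = 0.0590; after-tax cost = 4.3% × (1 − 19.1%) = 3.4787%.
Convertible notes (debt portion): weight = 97/911.8 = 0.1064; after-tax cost = 7.4% × (1 − 19.1%) = 5.9866%.
Mortgage bonds: weight = 52/911.8 = 0.0570; after-tax cost = 3.52% × (1 − 19.1%) = 2.8477%.
WACC = 0.7776 × 16.6500% + 0.0590 × 3.4787% + 0.1064 × 5.9866% + 0.0570 × 2.8477% = 13.9513%.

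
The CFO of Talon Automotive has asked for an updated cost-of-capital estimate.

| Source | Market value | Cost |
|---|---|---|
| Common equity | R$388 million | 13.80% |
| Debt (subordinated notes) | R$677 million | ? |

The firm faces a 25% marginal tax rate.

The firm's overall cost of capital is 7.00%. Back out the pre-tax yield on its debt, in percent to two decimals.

Total capital V = 388 + 677 = 1065.
Equity weight = 388/1065 = 0.3643.
Subordinated notes weight = 677/1065 = 0.6357.
Equity contribution = 0.3643 × 13.8% = 5.0276%.
Remaining for debt = 7.0% − 5.0276% = 1.9724%.
Rd × (1 − 25%) × 0.6357 = 1.9724%  ⇒  Rd = 4.1371%.

4.14%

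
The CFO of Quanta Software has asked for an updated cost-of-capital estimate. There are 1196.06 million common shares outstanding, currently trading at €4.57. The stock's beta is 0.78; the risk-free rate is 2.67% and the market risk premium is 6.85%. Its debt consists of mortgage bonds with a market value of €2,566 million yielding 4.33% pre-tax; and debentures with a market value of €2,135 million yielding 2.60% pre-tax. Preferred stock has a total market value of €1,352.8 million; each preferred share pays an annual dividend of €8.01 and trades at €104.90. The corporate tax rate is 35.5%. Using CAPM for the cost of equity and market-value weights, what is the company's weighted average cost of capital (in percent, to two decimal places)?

5.63%

Cost of equity via CAPM: Re = 2.67% + 0.78 × 6.85% = 8.0130%.
Cost of preferred: Rp = 8.01 / 104.9 = 7.6358%.
Market value of equity E = 4.57 × 1196.06m = 5465.9942m.
Total capital V = 5465.9942 + 1352.8 + 2566 + 2135 = 11519.7942.
Equity: weight = 5465.9942/11519.7942 = 0.4745; cost = 8.013%.
Preferred: weight = 1352.8/11519.7942 = 0.1174; cost = 7.6358%.
Mortgage bonds: weight = 2566/11519.7942 = 0.2227; after-tax cost = 4.33% × (1 − 35.5%) = 2.7929%.
Debentures: weight = 2135/11519.7942 = 0.1853; after-tax cost = 2.6% × (1 − 35.5%) = 1.6770%.
WACC = 0.4745 × 8.0130% + 0.1174 × 7.6358% + 0.2227 × 2.7929% + 0.1853 × 1.6770% = 5.6317%.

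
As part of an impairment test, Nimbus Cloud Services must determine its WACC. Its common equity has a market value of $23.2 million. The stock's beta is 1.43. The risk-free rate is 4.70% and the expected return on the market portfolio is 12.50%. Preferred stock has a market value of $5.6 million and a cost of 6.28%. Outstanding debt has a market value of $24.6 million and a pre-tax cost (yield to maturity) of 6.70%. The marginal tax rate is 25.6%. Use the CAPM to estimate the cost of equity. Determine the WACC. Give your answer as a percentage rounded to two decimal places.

9.84%

Market risk premium = 12.5% − 4.7% = 7.8%.
Cost of equity via CAPM: Re = 4.7% + 1.43 × 7.8% = 15.8540%.
Total capital V = 23.2 + 5.6 + 24.6 = 53.4.
Equity: weight = 23.2/53.4 = 0.4345; cost = 15.854%.
Preferred: weight = 5.6/53.4 = 0.1049; cost = 6.28%.
Debt: weight = 24.6/53.4 = 0.4607; after-tax cost = 6.7% × (1 − 25.6%) = 4.9848%.
WACC = 0.4345 × 15.8540% + 0.1049 × 6.2800% + 0.4607 × 4.9848% = 9.8428%.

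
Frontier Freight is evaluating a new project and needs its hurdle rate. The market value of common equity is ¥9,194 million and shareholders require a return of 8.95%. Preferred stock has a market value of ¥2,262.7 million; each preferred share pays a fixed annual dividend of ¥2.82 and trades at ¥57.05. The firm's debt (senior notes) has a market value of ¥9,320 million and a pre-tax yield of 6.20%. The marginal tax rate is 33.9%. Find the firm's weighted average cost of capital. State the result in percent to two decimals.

Cost of preferred: Rp = 2.82 / 57.05 = 4.9430%.
Total capital V = 9194 + 2262.7 + 9320 = 20776.7.
Equity: weight = 9194/20776.7 = 0.4425; cost = 8.95%.
Preferred: weight = 2262.7/20776.7 = 0.1089; cost = 4.943%.
Senior notes: weight = 9320/20776.7 = 0.4486; after-tax cost = 6.2% × (1 − 33.9%) = 4.0982%.
WACC = 0.4425 × 8.9500% + 0.1089 × 4.9430% + 0.4486 × 4.0982% = 6.3372%.

6.34%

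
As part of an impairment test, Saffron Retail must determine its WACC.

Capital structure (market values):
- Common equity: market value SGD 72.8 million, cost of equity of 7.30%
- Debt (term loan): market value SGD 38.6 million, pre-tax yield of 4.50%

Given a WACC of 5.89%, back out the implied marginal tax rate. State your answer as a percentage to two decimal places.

Total capital V = 72.8 + 38.6 = 111.4.
Equity weight = 72.8/111.4 = 0.6535.
Term loan weight = 38.6/111.4 = 0.3465.
Equity contribution = 0.6535 × 7.3% = 4.7706%.
Debt contribution must be 5.89% − 4.7706% = 1.1194%.
0.3465 × 4.5% × (1 − T) = 1.1194%  ⇒  (1 − T) = 0.7179.
T = 28.2061%.

28.21%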